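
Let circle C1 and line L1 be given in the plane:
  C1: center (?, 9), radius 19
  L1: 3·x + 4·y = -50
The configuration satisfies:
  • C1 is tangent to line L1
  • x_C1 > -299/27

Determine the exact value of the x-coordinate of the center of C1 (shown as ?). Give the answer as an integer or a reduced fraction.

3

1. [C1‖L1]  x_C1² + (172/3)x_C1 − 181 = 0  ⇒  x_C1 = -181/3 or 3
2. given x_C1 > -299/27: keep 3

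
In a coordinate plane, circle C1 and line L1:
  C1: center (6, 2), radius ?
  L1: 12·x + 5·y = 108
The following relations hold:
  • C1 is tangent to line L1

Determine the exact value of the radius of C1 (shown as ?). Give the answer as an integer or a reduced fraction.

1. [C1‖L1]  r_C1² − 4 = 0  ⇒  r_C1 = 2 (r>0 drops 1)

2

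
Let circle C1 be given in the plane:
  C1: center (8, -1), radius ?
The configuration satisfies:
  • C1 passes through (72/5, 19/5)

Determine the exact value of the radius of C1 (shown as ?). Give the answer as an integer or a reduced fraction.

1. [C1∋P]  r_C1² − 64 = 0  ⇒  r_C1 = 8 (r>0 drops 1)

8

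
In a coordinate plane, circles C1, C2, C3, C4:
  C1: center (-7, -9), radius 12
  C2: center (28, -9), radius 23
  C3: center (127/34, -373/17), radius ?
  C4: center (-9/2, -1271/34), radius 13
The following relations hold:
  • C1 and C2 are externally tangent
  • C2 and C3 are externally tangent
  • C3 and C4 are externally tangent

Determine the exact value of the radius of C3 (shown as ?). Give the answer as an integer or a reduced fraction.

1. [ext C2·C3]  r_C3² + 46r_C3 − 909/4 = 0  ⇒  r_C3 = 9/2 (r>0 drops 1)
2. [ext C3·C4]  r_C3² + 26r_C3 − 549/4 = 0  ⇒  r_C3 = 9/2 (r>0 drops 1)

9/2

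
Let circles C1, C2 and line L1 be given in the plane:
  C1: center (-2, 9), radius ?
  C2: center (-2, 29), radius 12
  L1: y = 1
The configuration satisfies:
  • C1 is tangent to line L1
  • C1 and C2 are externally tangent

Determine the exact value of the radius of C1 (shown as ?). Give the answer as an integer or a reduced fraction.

8

1. [C1‖L1]  r_C1² − 64 = 0  ⇒  r_C1 = 8 (r>0 drops 1)
2. [ext C1·C2]  r_C1² + 24r_C1 − 256 = 0  ⇒  r_C1 = 8 (r>0 drops 1)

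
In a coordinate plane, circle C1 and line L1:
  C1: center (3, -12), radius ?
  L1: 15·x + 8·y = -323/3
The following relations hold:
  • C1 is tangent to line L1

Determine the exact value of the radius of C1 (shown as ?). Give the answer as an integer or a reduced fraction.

10/3

1. [C1‖L1]  r_C1² − 100/9 = 0  ⇒  r_C1 = 10/3 (r>0 drops 1)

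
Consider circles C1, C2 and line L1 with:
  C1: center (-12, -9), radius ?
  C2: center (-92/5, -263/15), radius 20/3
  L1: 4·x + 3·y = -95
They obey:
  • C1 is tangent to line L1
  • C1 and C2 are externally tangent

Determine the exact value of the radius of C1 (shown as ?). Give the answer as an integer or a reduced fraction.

1. [C1‖L1]  r_C1² − 16 = 0  ⇒  r_C1 = 4 (r>0 drops 1)
2. [ext C1·C2]  r_C1² + (40/3)r_C1 − 208/3 = 0  ⇒  r_C1 = 4 (r>0 drops 1)

4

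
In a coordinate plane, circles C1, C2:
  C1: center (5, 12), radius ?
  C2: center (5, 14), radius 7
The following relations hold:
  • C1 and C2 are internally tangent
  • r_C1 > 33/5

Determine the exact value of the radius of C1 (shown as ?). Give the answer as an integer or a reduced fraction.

1. [int C1,C2]  r_C1² − 14r_C1 + 45 = 0  ⇒  r_C1 = 5 or 9
2. given r_C1 > 33/5: keep 9

9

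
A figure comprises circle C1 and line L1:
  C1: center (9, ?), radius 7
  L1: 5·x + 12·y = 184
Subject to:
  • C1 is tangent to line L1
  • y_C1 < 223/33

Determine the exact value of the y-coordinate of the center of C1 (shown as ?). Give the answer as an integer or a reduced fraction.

4

1. [C1‖L1]  y_C1² − (139/6)y_C1 + 230/3 = 0  ⇒  y_C1 = 4 or 115/6
2. given y_C1 < 223/33: keep 4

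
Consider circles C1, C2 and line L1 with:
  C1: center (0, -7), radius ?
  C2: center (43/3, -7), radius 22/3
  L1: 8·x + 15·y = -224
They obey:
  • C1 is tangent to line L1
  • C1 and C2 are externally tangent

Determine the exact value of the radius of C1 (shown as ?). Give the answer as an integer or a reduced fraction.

1. [C1‖L1]  r_C1² − 49 = 0  ⇒  r_C1 = 7 (r>0 drops 1)
2. [ext C1·C2]  r_C1² + (44/3)r_C1 − 455/3 = 0  ⇒  r_C1 = 7 (r>0 drops 1)

7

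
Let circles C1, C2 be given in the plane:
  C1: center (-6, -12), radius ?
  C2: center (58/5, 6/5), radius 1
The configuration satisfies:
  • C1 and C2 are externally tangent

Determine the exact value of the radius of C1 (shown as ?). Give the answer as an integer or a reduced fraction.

1. [ext C1·C2]  r_C1² + 2r_C1 − 483 = 0  ⇒  r_C1 = 21 (r>0 drops 1)

21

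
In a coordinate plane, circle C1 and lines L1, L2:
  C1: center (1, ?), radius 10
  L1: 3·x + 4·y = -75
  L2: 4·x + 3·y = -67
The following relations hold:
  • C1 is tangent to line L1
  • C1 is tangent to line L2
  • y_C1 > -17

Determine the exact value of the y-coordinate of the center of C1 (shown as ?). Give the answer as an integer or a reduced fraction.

1. [C1‖L1]  y_C1² + 39y_C1 + 224 = 0  ⇒  y_C1 = -32 or -7
2. [C1‖L2]  y_C1² + (142/3)y_C1 + 847/3 = 0  ⇒  y_C1 = -121/3 or -7

-7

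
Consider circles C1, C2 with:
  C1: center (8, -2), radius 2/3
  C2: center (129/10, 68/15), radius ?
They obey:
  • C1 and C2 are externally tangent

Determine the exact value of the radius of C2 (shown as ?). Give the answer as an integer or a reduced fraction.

1. [ext C1·C2]  r_C2² + (4/3)r_C2 − 265/4 = 0  ⇒  r_C2 = 15/2 (r>0 drops 1)

15/2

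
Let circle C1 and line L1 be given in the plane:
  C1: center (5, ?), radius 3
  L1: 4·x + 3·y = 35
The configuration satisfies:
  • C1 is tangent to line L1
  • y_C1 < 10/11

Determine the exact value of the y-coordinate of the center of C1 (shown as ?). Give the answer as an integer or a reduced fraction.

1. [C1‖L1]  y_C1² − 10y_C1 = 0  ⇒  y_C1 = 0 or 10
2. given y_C1 < 10/11: keep 0

0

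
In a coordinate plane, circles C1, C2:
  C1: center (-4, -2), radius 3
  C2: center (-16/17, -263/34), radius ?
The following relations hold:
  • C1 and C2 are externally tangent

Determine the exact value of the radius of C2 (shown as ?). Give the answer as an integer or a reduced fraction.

1. [ext C1·C2]  r_C2² + 6r_C2 − 133/4 = 0  ⇒  r_C2 = 7/2 (r>0 drops 1)

7/2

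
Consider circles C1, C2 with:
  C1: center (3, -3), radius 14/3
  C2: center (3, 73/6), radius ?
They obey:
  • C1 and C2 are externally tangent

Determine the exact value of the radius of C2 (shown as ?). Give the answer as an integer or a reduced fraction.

1. [ext C1·C2]  r_C2² + (28/3)r_C2 − 833/4 = 0  ⇒  r_C2 = 21/2 (r>0 drops 1)

21/2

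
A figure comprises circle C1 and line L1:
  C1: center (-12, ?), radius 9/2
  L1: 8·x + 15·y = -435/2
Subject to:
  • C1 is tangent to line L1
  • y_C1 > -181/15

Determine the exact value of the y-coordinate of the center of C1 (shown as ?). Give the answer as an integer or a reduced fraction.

-3

1. [C1‖L1]  y_C1² + (81/5)y_C1 + 198/5 = 0  ⇒  y_C1 = -66/5 or -3
2. given y_C1 > -181/15: keep -3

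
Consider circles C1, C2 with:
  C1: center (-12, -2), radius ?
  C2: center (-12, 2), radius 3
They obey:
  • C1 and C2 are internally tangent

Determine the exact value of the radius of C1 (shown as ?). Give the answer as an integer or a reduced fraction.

7

1. [int C1,C2]  r_C1² − 6r_C1 − 7 = 0  ⇒  r_C1 = 7 (r>0 drops 1)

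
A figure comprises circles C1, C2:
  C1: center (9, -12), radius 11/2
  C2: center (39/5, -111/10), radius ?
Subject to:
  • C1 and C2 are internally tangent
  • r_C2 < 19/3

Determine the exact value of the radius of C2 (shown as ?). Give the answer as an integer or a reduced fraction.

4

1. [int C1,C2]  r_C2² − 11r_C2 + 28 = 0  ⇒  r_C2 = 4 or 7
2. given r_C2 < 19/3: keep 4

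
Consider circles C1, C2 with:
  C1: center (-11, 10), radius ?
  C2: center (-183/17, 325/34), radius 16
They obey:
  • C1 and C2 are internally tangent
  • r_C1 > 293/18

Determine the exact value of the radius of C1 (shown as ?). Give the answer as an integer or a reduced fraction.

1. [int C1,C2]  r_C1² − 32r_C1 + 1023/4 = 0  ⇒  r_C1 = 31/2 or 33/2
2. given r_C1 > 293/18: keep 33/2

33/2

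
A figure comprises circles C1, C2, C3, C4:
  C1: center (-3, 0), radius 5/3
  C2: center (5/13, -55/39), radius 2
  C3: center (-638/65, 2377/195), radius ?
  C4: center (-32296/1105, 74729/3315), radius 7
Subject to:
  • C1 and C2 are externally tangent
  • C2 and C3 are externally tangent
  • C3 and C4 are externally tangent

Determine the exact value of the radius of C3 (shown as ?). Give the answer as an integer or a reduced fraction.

15

1. [ext C2·C3]  r_C3² + 4r_C3 − 285 = 0  ⇒  r_C3 = 15 (r>0 drops 1)
2. [ext C3·C4]  r_C3² + 14r_C3 − 435 = 0  ⇒  r_C3 = 15 (r>0 drops 1)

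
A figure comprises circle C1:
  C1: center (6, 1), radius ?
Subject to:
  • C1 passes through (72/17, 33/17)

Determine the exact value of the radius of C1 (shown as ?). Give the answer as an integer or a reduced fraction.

2

1. [C1∋P]  r_C1² − 4 = 0  ⇒  r_C1 = 2 (r>0 drops 1)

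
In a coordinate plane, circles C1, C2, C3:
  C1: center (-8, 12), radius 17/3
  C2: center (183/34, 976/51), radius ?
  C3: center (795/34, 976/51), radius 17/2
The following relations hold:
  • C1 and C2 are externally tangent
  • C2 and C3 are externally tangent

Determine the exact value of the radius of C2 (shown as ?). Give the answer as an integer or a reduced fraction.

19/2

1. [ext C1·C2]  r_C2² + (34/3)r_C2 − 2375/12 = 0  ⇒  r_C2 = 19/2 (r>0 drops 1)
2. [ext C2·C3]  r_C2² + 17r_C2 − 1007/4 = 0  ⇒  r_C2 = 19/2 (r>0 drops 1)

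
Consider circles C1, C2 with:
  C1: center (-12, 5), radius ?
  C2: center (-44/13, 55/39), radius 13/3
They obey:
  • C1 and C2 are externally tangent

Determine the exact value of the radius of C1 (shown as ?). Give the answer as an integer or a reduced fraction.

5

1. [ext C1·C2]  r_C1² + (26/3)r_C1 − 205/3 = 0  ⇒  r_C1 = 5 (r>0 drops 1)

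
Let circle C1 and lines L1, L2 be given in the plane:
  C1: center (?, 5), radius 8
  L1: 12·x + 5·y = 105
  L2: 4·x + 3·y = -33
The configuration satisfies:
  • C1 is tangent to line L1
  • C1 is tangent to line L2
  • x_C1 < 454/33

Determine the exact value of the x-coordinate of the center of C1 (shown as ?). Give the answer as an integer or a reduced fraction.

1. [C1‖L1]  x_C1² − (40/3)x_C1 − 92/3 = 0  ⇒  x_C1 = -2 or 46/3
2. [C1‖L2]  x_C1² + 24x_C1 + 44 = 0  ⇒  x_C1 = -22 or -2

-2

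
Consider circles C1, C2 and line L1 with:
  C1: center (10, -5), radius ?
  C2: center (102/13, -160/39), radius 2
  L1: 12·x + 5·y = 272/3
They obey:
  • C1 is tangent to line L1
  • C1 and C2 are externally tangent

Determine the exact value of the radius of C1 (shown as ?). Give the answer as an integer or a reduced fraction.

1. [C1‖L1]  r_C1² − 1/9 = 0  ⇒  r_C1 = 1/3 (r>0 drops 1)
2. [ext C1·C2]  r_C1² + 4r_C1 − 13/9 = 0  ⇒  r_C1 = 1/3 (r>0 drops 1)

1/3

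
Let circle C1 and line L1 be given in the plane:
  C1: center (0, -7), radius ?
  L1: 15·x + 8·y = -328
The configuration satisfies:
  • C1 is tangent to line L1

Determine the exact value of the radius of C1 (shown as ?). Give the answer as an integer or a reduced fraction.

16

1. [C1‖L1]  r_C1² − 256 = 0  ⇒  r_C1 = 16 (r>0 drops 1)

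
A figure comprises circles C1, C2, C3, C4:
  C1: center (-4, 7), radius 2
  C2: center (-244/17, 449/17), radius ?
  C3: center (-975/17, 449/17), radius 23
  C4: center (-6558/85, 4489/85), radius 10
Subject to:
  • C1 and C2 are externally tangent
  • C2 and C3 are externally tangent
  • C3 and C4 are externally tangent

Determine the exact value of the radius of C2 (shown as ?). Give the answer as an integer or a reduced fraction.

1. [ext C1·C2]  r_C2² + 4r_C2 − 480 = 0  ⇒  r_C2 = 20 (r>0 drops 1)
2. [ext C2·C3]  r_C2² + 46r_C2 − 1320 = 0  ⇒  r_C2 = 20 (r>0 drops 1)

20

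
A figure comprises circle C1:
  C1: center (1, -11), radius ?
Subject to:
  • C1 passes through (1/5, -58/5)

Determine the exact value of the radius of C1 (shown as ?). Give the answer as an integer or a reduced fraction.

1

1. [C1∋P]  r_C1² − 1 = 0  ⇒  r_C1 = 1 (r>0 drops 1)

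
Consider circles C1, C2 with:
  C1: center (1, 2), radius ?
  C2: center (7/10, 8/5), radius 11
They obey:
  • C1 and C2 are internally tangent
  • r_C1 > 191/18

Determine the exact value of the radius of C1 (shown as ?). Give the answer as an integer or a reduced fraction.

1. [int C1,C2]  r_C1² − 22r_C1 + 483/4 = 0  ⇒  r_C1 = 21/2 or 23/2
2. given r_C1 > 191/18: keep 23/2

23/2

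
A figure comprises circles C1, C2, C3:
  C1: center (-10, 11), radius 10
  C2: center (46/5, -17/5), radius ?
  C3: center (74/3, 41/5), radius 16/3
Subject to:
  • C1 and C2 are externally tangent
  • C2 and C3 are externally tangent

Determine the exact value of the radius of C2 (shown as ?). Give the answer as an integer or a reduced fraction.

1. [ext C1·C2]  r_C2² + 20r_C2 − 476 = 0  ⇒  r_C2 = 14 (r>0 drops 1)
2. [ext C2·C3]  r_C2² + (32/3)r_C2 − 1036/3 = 0  ⇒  r_C2 = 14 (r>0 drops 1)

14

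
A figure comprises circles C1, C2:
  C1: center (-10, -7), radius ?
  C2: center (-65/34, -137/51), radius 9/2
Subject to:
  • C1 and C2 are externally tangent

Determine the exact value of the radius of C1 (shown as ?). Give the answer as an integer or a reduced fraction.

14/3

1. [ext C1·C2]  r_C1² + 9r_C1 − 574/9 = 0  ⇒  r_C1 = 14/3 (r>0 drops 1)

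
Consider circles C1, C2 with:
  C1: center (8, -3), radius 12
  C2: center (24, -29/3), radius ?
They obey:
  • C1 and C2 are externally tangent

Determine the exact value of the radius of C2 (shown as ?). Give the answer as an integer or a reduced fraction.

1. [ext C1·C2]  r_C2² + 24r_C2 − 1408/9 = 0  ⇒  r_C2 = 16/3 (r>0 drops 1)

16/3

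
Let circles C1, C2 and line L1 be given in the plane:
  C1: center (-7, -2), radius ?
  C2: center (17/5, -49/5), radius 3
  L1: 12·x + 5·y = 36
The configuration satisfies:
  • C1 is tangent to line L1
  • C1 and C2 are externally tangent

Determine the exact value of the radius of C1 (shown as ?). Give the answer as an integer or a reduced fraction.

10

1. [C1‖L1]  r_C1² − 100 = 0  ⇒  r_C1 = 10 (r>0 drops 1)
2. [ext C1·C2]  r_C1² + 6r_C1 − 160 = 0  ⇒  r_C1 = 10 (r>0 drops 1)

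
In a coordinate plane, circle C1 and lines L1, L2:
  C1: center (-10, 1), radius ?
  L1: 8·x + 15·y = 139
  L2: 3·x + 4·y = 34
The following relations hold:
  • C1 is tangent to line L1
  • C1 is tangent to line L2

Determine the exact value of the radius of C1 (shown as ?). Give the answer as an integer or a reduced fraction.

12

1. [C1‖L1]  r_C1² − 144 = 0  ⇒  r_C1 = 12 (r>0 drops 1)
2. [C1‖L2]  r_C1² − 144 = 0  ⇒  r_C1 = 12 (r>0 drops 1)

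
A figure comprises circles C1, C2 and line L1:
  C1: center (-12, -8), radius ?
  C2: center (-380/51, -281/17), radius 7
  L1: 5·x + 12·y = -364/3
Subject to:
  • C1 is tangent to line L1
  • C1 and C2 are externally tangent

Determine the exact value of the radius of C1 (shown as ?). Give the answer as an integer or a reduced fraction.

1. [C1‖L1]  r_C1² − 64/9 = 0  ⇒  r_C1 = 8/3 (r>0 drops 1)
2. [ext C1·C2]  r_C1² + 14r_C1 − 400/9 = 0  ⇒  r_C1 = 8/3 (r>0 drops 1)

8/3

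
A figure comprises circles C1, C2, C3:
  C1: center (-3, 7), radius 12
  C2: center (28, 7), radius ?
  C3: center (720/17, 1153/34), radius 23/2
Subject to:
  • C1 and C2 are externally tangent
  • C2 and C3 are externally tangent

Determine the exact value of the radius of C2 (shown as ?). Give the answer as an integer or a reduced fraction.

19

1. [ext C1·C2]  r_C2² + 24r_C2 − 817 = 0  ⇒  r_C2 = 19 (r>0 drops 1)
2. [ext C2·C3]  r_C2² + 23r_C2 − 798 = 0  ⇒  r_C2 = 19 (r>0 drops 1)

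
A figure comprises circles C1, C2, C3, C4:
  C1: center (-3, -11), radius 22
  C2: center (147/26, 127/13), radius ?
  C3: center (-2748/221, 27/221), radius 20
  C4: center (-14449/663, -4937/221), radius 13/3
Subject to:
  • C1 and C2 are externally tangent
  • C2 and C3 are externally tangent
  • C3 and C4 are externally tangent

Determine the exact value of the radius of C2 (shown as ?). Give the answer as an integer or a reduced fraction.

1/2

1. [ext C1·C2]  r_C2² + 44r_C2 − 89/4 = 0  ⇒  r_C2 = 1/2 (r>0 drops 1)
2. [ext C2·C3]  r_C2² + 40r_C2 − 81/4 = 0  ⇒  r_C2 = 1/2 (r>0 drops 1)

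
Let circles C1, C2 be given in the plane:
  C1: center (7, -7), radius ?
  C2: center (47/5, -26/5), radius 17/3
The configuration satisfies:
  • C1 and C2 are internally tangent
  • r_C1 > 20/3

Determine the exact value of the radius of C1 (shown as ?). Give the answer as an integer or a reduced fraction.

1. [int C1,C2]  r_C1² − (34/3)r_C1 + 208/9 = 0  ⇒  r_C1 = 8/3 or 26/3
2. given r_C1 > 20/3: keep 26/3

26/3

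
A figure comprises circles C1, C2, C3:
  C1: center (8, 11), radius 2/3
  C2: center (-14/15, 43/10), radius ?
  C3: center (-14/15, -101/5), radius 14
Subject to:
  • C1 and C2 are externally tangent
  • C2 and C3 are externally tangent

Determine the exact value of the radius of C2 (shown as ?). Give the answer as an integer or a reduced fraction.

21/2

1. [ext C1·C2]  r_C2² + (4/3)r_C2 − 497/4 = 0  ⇒  r_C2 = 21/2 (r>0 drops 1)
2. [ext C2·C3]  r_C2² + 28r_C2 − 1617/4 = 0  ⇒  r_C2 = 21/2 (r>0 drops 1)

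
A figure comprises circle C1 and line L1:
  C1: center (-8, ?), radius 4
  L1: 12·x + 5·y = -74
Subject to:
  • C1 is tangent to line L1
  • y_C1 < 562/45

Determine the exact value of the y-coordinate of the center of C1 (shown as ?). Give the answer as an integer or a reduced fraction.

1. [C1‖L1]  y_C1² − (44/5)y_C1 − 444/5 = 0  ⇒  y_C1 = -6 or 74/5
2. given y_C1 < 562/45: keep -6

-6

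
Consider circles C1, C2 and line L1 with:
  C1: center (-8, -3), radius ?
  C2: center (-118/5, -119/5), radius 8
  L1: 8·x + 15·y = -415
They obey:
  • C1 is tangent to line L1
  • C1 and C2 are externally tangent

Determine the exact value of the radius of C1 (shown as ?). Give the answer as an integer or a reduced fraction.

1. [C1‖L1]  r_C1² − 324 = 0  ⇒  r_C1 = 18 (r>0 drops 1)
2. [ext C1·C2]  r_C1² + 16r_C1 − 612 = 0  ⇒  r_C1 = 18 (r>0 drops 1)

18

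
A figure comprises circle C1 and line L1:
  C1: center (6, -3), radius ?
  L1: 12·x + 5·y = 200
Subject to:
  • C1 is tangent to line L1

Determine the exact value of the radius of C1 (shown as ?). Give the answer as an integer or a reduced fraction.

11

1. [C1‖L1]  r_C1² − 121 = 0  ⇒  r_C1 = 11 (r>0 drops 1)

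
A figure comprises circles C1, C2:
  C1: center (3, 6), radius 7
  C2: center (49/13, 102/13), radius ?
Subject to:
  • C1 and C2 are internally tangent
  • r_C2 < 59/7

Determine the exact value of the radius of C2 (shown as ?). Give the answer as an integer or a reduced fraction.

5

1. [int C1,C2]  r_C2² − 14r_C2 + 45 = 0  ⇒  r_C2 = 5 or 9
2. given r_C2 < 59/7: keep 5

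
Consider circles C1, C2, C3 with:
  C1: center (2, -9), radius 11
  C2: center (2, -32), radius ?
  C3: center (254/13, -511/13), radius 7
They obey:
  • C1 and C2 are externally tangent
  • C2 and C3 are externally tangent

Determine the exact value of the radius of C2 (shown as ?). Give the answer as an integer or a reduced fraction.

1. [ext C1·C2]  r_C2² + 22r_C2 − 408 = 0  ⇒  r_C2 = 12 (r>0 drops 1)
2. [ext C2·C3]  r_C2² + 14r_C2 − 312 = 0  ⇒  r_C2 = 12 (r>0 drops 1)

12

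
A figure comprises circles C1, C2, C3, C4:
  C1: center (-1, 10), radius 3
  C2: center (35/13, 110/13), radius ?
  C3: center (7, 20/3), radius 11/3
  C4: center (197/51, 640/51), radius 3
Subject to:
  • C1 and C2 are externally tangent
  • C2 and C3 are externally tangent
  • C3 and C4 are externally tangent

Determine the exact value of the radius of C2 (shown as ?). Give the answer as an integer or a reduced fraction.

1

1. [ext C1·C2]  r_C2² + 6r_C2 − 7 = 0  ⇒  r_C2 = 1 (r>0 drops 1)
2. [ext C2·C3]  r_C2² + (22/3)r_C2 − 25/3 = 0  ⇒  r_C2 = 1 (r>0 drops 1)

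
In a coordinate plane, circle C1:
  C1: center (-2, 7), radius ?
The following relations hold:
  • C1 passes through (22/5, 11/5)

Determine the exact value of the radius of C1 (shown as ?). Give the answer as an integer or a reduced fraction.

1. [C1∋P]  r_C1² − 64 = 0  ⇒  r_C1 = 8 (r>0 drops 1)

8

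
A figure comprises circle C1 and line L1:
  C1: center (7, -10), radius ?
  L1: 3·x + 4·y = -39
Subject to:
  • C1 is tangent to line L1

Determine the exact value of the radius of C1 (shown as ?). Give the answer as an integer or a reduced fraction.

1. [C1‖L1]  r_C1² − 16 = 0  ⇒  r_C1 = 4 (r>0 drops 1)

4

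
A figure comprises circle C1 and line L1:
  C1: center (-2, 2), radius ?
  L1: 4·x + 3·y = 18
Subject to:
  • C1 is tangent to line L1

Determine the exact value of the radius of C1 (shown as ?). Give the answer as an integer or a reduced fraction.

4

1. [C1‖L1]  r_C1² − 16 = 0  ⇒  r_C1 = 4 (r>0 drops 1)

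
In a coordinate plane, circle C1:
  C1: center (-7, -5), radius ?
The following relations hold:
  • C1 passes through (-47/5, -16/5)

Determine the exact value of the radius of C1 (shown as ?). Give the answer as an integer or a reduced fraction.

1. [C1∋P]  r_C1² − 9 = 0  ⇒  r_C1 = 3 (r>0 drops 1)

3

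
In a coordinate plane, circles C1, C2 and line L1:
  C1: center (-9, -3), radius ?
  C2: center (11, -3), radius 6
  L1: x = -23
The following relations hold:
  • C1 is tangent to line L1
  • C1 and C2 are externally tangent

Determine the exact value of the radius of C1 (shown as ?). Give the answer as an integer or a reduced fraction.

1. [C1‖L1]  r_C1² − 196 = 0  ⇒  r_C1 = 14 (r>0 drops 1)
2. [ext C1·C2]  r_C1² + 12r_C1 − 364 = 0  ⇒  r_C1 = 14 (r>0 drops 1)

14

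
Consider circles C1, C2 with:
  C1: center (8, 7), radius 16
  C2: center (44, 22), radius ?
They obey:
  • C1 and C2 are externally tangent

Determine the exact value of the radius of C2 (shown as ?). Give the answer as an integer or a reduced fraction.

23

1. [ext C1·C2]  r_C2² + 32r_C2 − 1265 = 0  ⇒  r_C2 = 23 (r>0 drops 1)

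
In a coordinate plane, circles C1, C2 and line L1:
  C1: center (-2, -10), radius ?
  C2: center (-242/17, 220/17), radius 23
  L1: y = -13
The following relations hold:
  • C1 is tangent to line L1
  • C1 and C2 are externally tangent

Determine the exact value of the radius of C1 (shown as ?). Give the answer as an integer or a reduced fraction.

1. [C1‖L1]  r_C1² − 9 = 0  ⇒  r_C1 = 3 (r>0 drops 1)
2. [ext C1·C2]  r_C1² + 46r_C1 − 147 = 0  ⇒  r_C1 = 3 (r>0 drops 1)

3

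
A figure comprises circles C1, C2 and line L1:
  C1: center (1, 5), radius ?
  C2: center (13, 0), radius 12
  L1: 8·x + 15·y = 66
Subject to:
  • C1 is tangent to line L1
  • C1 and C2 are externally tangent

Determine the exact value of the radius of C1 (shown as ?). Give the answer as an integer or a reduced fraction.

1

1. [C1‖L1]  r_C1² − 1 = 0  ⇒  r_C1 = 1 (r>0 drops 1)
2. [ext C1·C2]  r_C1² + 24r_C1 − 25 = 0  ⇒  r_C1 = 1 (r>0 drops 1)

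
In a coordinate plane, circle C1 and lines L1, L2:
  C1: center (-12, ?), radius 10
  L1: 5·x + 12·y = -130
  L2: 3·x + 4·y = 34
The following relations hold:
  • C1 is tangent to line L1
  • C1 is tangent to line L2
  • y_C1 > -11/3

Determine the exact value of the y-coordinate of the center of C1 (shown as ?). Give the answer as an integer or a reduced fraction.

1. [C1‖L1]  y_C1² + (35/3)y_C1 − 250/3 = 0  ⇒  y_C1 = -50/3 or 5
2. [C1‖L2]  y_C1² − 35y_C1 + 150 = 0  ⇒  y_C1 = 5 or 30

5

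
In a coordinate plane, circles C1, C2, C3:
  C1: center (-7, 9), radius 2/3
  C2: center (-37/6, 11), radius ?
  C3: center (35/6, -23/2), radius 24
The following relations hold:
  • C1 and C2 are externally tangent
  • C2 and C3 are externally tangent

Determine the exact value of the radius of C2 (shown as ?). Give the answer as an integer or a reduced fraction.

3/2

1. [ext C1·C2]  r_C2² + (4/3)r_C2 − 17/4 = 0  ⇒  r_C2 = 3/2 (r>0 drops 1)
2. [ext C2·C3]  r_C2² + 48r_C2 − 297/4 = 0  ⇒  r_C2 = 3/2 (r>0 drops 1)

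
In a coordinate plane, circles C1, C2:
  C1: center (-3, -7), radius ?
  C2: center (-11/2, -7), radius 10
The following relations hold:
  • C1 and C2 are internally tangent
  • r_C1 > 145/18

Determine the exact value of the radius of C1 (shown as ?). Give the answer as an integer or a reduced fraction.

1. [int C1,C2]  r_C1² − 20r_C1 + 375/4 = 0  ⇒  r_C1 = 15/2 or 25/2
2. given r_C1 > 145/18: keep 25/2

25/2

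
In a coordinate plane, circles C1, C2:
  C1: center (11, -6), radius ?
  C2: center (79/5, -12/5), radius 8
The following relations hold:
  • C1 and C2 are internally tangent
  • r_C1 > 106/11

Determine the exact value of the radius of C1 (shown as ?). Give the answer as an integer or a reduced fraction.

14

1. [int C1,C2]  r_C1² − 16r_C1 + 28 = 0  ⇒  r_C1 = 2 or 14
2. given r_C1 > 106/11: keep 14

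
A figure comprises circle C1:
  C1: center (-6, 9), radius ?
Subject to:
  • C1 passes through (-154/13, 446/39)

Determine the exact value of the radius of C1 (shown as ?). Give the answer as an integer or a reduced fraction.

19/3

1. [C1∋P]  r_C1² − 361/9 = 0  ⇒  r_C1 = 19/3 (r>0 drops 1)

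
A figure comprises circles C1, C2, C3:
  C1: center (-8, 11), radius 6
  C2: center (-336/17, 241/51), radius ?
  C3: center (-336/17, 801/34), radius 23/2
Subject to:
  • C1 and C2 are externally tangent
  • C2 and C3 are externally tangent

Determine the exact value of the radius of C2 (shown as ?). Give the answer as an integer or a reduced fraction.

22/3

1. [ext C1·C2]  r_C2² + 12r_C2 − 1276/9 = 0  ⇒  r_C2 = 22/3 (r>0 drops 1)
2. [ext C2·C3]  r_C2² + 23r_C2 − 2002/9 = 0  ⇒  r_C2 = 22/3 (r>0 drops 1)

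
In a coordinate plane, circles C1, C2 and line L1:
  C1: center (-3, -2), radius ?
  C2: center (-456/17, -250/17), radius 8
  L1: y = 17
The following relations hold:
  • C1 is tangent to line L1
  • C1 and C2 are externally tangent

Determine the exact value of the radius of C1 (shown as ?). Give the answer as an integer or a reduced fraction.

1. [C1‖L1]  r_C1² − 361 = 0  ⇒  r_C1 = 19 (r>0 drops 1)
2. [ext C1·C2]  r_C1² + 16r_C1 − 665 = 0  ⇒  r_C1 = 19 (r>0 drops 1)

19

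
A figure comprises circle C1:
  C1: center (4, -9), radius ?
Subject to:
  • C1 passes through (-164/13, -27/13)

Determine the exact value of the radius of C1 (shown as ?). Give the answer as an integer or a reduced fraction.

1. [C1∋P]  r_C1² − 324 = 0  ⇒  r_C1 = 18 (r>0 drops 1)

18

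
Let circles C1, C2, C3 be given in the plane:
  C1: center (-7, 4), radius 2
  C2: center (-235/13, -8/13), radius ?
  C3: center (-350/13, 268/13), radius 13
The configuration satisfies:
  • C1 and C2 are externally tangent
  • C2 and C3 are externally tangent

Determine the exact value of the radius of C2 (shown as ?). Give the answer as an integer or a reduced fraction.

1. [ext C1·C2]  r_C2² + 4r_C2 − 140 = 0  ⇒  r_C2 = 10 (r>0 drops 1)
2. [ext C2·C3]  r_C2² + 26r_C2 − 360 = 0  ⇒  r_C2 = 10 (r>0 drops 1)

10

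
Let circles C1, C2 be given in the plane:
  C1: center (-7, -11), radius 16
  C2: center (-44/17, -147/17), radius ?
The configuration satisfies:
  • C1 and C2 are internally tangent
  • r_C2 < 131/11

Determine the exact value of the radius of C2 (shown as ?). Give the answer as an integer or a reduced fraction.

1. [int C1,C2]  r_C2² − 32r_C2 + 231 = 0  ⇒  r_C2 = 11 or 21
2. given r_C2 < 131/11: keep 11

11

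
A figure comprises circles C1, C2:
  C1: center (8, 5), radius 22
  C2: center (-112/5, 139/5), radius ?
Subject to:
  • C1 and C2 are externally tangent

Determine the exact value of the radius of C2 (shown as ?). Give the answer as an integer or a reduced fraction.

1. [ext C1·C2]  r_C2² + 44r_C2 − 960 = 0  ⇒  r_C2 = 16 (r>0 drops 1)

16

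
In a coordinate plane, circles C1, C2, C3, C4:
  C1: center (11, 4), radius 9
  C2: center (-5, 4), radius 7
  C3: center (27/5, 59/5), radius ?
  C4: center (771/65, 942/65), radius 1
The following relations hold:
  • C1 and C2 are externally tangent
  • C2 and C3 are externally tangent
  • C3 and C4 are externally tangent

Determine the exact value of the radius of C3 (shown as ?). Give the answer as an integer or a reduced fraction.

1. [ext C2·C3]  r_C3² + 14r_C3 − 120 = 0  ⇒  r_C3 = 6 (r>0 drops 1)
2. [ext C3·C4]  r_C3² + 2r_C3 − 48 = 0  ⇒  r_C3 = 6 (r>0 drops 1)

6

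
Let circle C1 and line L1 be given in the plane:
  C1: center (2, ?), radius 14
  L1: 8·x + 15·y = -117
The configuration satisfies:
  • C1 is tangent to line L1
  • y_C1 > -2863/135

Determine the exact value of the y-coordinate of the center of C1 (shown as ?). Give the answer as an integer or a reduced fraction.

7

1. [C1‖L1]  y_C1² + (266/15)y_C1 − 2597/15 = 0  ⇒  y_C1 = -371/15 or 7
2. given y_C1 > -2863/135: keep 7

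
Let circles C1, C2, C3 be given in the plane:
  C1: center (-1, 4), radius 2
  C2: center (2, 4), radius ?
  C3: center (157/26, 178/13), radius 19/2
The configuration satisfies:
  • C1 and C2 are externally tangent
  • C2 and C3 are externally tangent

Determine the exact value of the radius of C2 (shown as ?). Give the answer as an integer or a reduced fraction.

1. [ext C1·C2]  r_C2² + 4r_C2 − 5 = 0  ⇒  r_C2 = 1 (r>0 drops 1)
2. [ext C2·C3]  r_C2² + 19r_C2 − 20 = 0  ⇒  r_C2 = 1 (r>0 drops 1)

1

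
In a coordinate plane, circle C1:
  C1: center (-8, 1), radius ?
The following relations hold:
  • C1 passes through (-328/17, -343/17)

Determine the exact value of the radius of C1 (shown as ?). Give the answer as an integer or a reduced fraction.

24

1. [C1∋P]  r_C1² − 576 = 0  ⇒  r_C1 = 24 (r>0 drops 1)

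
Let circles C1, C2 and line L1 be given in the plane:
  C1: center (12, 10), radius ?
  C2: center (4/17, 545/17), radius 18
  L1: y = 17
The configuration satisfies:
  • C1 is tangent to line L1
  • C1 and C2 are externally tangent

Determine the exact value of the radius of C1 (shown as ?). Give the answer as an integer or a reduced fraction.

7

1. [C1‖L1]  r_C1² − 49 = 0  ⇒  r_C1 = 7 (r>0 drops 1)
2. [ext C1·C2]  r_C1² + 36r_C1 − 301 = 0  ⇒  r_C1 = 7 (r>0 drops 1)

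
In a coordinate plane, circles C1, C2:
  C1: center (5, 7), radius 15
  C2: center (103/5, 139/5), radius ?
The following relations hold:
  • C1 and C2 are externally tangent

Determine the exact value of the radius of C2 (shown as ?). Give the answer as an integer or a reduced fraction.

11

1. [ext C1·C2]  r_C2² + 30r_C2 − 451 = 0  ⇒  r_C2 = 11 (r>0 drops 1)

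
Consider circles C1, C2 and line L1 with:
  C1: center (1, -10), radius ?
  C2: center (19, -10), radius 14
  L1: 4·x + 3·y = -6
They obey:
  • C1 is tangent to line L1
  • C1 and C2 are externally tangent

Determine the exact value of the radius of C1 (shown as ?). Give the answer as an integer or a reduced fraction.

4

1. [C1‖L1]  r_C1² − 16 = 0  ⇒  r_C1 = 4 (r>0 drops 1)
2. [ext C1·C2]  r_C1² + 28r_C1 − 128 = 0  ⇒  r_C1 = 4 (r>0 drops 1)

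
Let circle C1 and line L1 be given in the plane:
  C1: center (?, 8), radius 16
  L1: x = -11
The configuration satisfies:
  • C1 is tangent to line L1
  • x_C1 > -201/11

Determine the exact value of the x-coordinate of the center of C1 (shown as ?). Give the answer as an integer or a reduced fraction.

5

1. [C1‖L1]  x_C1² + 22x_C1 − 135 = 0  ⇒  x_C1 = -27 or 5
2. given x_C1 > -201/11: keep 5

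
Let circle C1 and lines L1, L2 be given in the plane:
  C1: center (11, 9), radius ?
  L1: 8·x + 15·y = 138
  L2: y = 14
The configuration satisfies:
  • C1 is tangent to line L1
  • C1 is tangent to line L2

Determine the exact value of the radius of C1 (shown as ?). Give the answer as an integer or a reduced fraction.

5

1. [C1‖L1]  r_C1² − 25 = 0  ⇒  r_C1 = 5 (r>0 drops 1)
2. [C1‖L2]  r_C1² − 25 = 0  ⇒  r_C1 = 5 (r>0 drops 1)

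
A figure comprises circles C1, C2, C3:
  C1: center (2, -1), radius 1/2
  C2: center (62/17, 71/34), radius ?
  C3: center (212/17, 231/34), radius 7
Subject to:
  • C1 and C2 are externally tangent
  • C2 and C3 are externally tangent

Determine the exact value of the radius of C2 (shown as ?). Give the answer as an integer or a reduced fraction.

3

1. [ext C1·C2]  r_C2² + 1r_C2 − 12 = 0  ⇒  r_C2 = 3 (r>0 drops 1)
2. [ext C2·C3]  r_C2² + 14r_C2 − 51 = 0  ⇒  r_C2 = 3 (r>0 drops 1)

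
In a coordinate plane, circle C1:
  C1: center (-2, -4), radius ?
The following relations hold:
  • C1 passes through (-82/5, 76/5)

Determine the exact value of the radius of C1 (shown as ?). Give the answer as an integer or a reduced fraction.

24

1. [C1∋P]  r_C1² − 576 = 0  ⇒  r_C1 = 24 (r>0 drops 1)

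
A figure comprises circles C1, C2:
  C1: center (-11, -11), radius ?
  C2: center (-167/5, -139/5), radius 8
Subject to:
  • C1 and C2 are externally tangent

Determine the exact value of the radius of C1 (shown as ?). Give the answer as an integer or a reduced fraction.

1. [ext C1·C2]  r_C1² + 16r_C1 − 720 = 0  ⇒  r_C1 = 20 (r>0 drops 1)

20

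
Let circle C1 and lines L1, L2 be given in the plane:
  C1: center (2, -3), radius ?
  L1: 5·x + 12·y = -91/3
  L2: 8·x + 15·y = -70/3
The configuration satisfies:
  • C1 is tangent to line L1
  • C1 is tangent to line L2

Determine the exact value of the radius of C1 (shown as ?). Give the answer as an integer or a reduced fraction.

1. [C1‖L1]  r_C1² − 1/9 = 0  ⇒  r_C1 = 1/3 (r>0 drops 1)
2. [C1‖L2]  r_C1² − 1/9 = 0  ⇒  r_C1 = 1/3 (r>0 drops 1)

1/3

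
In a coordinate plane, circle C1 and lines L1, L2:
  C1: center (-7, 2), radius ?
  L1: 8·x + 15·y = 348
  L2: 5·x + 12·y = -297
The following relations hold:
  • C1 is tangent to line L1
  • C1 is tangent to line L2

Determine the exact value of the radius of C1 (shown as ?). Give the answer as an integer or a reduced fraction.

1. [C1‖L1]  r_C1² − 484 = 0  ⇒  r_C1 = 22 (r>0 drops 1)
2. [C1‖L2]  r_C1² − 484 = 0  ⇒  r_C1 = 22 (r>0 drops 1)

22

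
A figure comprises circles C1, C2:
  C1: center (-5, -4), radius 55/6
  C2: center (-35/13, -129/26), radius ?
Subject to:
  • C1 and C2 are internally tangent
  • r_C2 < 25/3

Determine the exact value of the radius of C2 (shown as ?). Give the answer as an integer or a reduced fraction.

1. [int C1,C2]  r_C2² − (55/3)r_C2 + 700/9 = 0  ⇒  r_C2 = 20/3 or 35/3
2. given r_C2 < 25/3: keep 20/3

20/3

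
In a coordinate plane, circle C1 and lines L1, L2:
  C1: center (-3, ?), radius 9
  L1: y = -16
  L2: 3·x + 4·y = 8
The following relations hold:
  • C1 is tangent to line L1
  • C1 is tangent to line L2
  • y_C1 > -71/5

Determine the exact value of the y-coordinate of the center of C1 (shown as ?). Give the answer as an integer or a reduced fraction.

-7

1. [C1‖L1]  y_C1² + 32y_C1 + 175 = 0  ⇒  y_C1 = -25 or -7
2. [C1‖L2]  y_C1² − (17/2)y_C1 − 217/2 = 0  ⇒  y_C1 = -7 or 31/2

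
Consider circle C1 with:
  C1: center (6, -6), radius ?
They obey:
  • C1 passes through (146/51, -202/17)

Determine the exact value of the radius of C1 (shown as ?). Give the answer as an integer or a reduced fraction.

1. [C1∋P]  r_C1² − 400/9 = 0  ⇒  r_C1 = 20/3 (r>0 drops 1)

20/3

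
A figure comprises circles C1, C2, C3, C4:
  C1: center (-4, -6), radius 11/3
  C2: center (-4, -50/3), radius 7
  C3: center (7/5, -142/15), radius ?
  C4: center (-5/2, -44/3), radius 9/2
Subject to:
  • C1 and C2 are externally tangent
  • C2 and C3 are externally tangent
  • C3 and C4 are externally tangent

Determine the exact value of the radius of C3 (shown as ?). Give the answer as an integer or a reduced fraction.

2

1. [ext C2·C3]  r_C3² + 14r_C3 − 32 = 0  ⇒  r_C3 = 2 (r>0 drops 1)
2. [ext C3·C4]  r_C3² + 9r_C3 − 22 = 0  ⇒  r_C3 = 2 (r>0 drops 1)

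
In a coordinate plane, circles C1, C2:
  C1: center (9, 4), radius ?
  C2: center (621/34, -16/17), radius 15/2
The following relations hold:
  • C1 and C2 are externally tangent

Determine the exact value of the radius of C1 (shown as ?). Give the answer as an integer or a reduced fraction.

3

1. [ext C1·C2]  r_C1² + 15r_C1 − 54 = 0  ⇒  r_C1 = 3 (r>0 drops 1)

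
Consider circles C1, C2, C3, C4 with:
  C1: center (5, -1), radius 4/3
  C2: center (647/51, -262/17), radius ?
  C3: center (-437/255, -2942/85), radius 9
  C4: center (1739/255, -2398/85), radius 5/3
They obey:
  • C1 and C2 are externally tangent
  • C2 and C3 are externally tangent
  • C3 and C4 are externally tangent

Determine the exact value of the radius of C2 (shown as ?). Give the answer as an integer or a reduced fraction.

1. [ext C1·C2]  r_C2² + (8/3)r_C2 − 265 = 0  ⇒  r_C2 = 15 (r>0 drops 1)
2. [ext C2·C3]  r_C2² + 18r_C2 − 495 = 0  ⇒  r_C2 = 15 (r>0 drops 1)

15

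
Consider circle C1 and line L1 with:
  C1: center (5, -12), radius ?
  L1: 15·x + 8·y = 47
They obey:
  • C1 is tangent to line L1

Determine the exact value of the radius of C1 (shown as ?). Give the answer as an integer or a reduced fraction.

4

1. [C1‖L1]  r_C1² − 16 = 0  ⇒  r_C1 = 4 (r>0 drops 1)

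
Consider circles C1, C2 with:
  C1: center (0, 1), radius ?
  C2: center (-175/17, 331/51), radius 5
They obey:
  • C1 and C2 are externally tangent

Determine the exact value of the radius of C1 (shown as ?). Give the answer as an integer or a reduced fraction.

1. [ext C1·C2]  r_C1² + 10r_C1 − 1000/9 = 0  ⇒  r_C1 = 20/3 (r>0 drops 1)

20/3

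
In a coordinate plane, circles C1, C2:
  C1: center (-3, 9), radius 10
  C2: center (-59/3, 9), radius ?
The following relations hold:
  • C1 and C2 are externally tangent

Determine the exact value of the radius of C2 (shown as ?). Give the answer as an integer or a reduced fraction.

20/3

1. [ext C1·C2]  r_C2² + 20r_C2 − 1600/9 = 0  ⇒  r_C2 = 20/3 (r>0 drops 1)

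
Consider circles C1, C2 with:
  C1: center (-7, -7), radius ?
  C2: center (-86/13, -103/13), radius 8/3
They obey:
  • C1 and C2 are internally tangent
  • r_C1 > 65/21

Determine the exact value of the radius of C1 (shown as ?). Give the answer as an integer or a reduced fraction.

11/3

1. [int C1,C2]  r_C1² − (16/3)r_C1 + 55/9 = 0  ⇒  r_C1 = 5/3 or 11/3
2. given r_C1 > 65/21: keep 11/3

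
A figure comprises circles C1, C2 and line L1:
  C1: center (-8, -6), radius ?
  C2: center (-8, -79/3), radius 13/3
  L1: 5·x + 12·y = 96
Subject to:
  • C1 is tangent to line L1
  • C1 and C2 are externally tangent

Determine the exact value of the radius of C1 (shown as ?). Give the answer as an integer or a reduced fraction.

16

1. [C1‖L1]  r_C1² − 256 = 0  ⇒  r_C1 = 16 (r>0 drops 1)
2. [ext C1·C2]  r_C1² + (26/3)r_C1 − 1184/3 = 0  ⇒  r_C1 = 16 (r>0 drops 1)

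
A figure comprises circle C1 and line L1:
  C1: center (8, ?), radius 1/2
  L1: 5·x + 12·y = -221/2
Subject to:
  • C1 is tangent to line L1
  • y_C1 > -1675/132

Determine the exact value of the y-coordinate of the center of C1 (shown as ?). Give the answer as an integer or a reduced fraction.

1. [C1‖L1]  y_C1² + (301/12)y_C1 + 157 = 0  ⇒  y_C1 = -157/12 or -12
2. given y_C1 > -1675/132: keep -12

-12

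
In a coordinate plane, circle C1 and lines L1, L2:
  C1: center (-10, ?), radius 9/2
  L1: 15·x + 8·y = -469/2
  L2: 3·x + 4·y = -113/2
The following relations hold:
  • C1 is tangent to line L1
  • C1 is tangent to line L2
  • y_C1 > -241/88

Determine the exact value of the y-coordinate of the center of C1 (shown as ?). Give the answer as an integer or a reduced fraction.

-1

1. [C1‖L1]  y_C1² + (169/8)y_C1 + 161/8 = 0  ⇒  y_C1 = -161/8 or -1
2. [C1‖L2]  y_C1² + (53/4)y_C1 + 49/4 = 0  ⇒  y_C1 = -49/4 or -1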